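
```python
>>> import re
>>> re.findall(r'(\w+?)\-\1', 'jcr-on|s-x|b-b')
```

['b']

After group 1 captures some text, `\1` only succeeds where that same text appears again.
Walking the string: at [11:14] match 'b-b', group 1 = 'b'.
With a single group, `findall` returns only what that group captured — 1 item.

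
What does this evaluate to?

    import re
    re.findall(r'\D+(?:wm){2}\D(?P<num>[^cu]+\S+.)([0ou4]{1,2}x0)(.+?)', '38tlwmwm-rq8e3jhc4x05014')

[('rq8e3jhc', '4x0', '5')]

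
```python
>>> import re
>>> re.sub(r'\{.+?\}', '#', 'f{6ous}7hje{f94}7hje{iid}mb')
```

The `?` after the quantifier makes it lazy — it takes as little as possible before letting the rest of the pattern try.
`sub` substitutes '#' at each match site.

'f#7hje#7hje#mb'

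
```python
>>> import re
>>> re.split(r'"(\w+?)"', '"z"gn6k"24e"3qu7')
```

Matches to split on: at [0:3] → '"z"'; at [7:12] → '"24e"'.
Because the pattern has a capturing group, `split` also inserts each captured text between the pieces.

['', 'z', 'gn6k', '24e', '3qu7']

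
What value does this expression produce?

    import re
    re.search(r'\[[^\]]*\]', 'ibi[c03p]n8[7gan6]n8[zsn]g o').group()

'[c03p]'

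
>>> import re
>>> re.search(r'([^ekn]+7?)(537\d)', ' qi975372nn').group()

Pattern: one or more of any character except [ekn], then optionally the literal '7' (captured); then the literal '537', then a digit (captured).
The match spans [0:9] → ' qi975372'.

' qi975372'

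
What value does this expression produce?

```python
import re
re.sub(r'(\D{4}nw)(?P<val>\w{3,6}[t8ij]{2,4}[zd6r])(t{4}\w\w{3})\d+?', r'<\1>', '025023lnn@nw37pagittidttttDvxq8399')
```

The `?` after the quantifier makes it lazy — it takes as little as possible before letting the rest of the pattern try.
The replacement refers to a captured group, so each match is rewritten using its own captured text.

'025023<lnn@nw>399'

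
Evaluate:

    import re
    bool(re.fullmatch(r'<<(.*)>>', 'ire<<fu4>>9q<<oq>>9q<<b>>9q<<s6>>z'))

False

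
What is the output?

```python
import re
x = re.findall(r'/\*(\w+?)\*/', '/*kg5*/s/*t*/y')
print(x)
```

With a single group, `findall` returns only what that group captured — 2 items.

['kg5', 't']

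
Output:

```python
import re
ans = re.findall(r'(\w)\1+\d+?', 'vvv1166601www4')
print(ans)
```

['v', '6', 'w']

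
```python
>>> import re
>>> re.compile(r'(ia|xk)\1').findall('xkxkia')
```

`\1` has to match the exact text group 1 already captured.
One capturing group, so `findall` returns just the captured substring from the one match — 1 in all.

['xk']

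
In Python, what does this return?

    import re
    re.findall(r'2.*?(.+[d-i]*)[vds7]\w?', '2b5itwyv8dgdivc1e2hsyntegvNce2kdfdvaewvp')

Pattern: the literal '2', then zero or more of any character (lazy); then one or more of any character, then zero or more of a character in [d-i] (captured); then one of [vds7], then optionally a word character.
Because the quantifier is non-greedy, it stops expanding at the earliest point where the rest of the pattern can succeed.
Matches: at [0:40] match '2b5itwyv8dgdivc1e2hsyntegvNce2kdfdvaewvp', group 1 = 'b5itwyv8dgdivc1e2hsyntegvNce2kdfdvaew'.
`findall` collects group 1 from the one match (1 total).

['b5itwyv8dgdivc1e2hsyntegvNce2kdfdvaew']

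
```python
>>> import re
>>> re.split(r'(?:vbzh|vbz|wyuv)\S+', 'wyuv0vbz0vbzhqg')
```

['', '']

The string is cut at each match, leaving 2 pieces.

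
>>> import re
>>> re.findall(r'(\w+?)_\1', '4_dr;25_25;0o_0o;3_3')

['25', '0o', '3']

After group 1 captures some text, `\1` only succeeds where that same text appears again.
Matches: at [5:10] match '25_25', group 1 = '25'; at [11:16] match '0o_0o', group 1 = '0o'; at [17:20] match '3_3', group 1 = '3'.
With a single group, `findall` returns only what that group captured — 3 items.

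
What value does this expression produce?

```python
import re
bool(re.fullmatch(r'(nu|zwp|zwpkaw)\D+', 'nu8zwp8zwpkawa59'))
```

False

`re.fullmatch` requires the pattern to consume the entire string.
Here there's no way to consume every character, so the call returns None, and `bool(None)` is False.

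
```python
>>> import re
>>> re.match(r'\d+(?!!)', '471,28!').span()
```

(0, 3)

`(?!…)`/`(?<!…)` only lets a position through if the neighbouring text does NOT match; no characters are consumed.
`re.match` won't scan ahead — the pattern has to work from the very first character.
The match spans [0:3] → '471'.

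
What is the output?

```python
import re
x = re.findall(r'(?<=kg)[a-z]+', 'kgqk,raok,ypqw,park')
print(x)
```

Because the assertion is zero-width, the text it checks is not consumed and won't appear in the result.
Since nothing is captured, `findall` lists the 1 matched substring directly.

['qk']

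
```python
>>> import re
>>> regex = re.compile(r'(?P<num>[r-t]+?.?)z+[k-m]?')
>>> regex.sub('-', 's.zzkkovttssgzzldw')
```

'-kov-dw'

Each match is replaced by '-'.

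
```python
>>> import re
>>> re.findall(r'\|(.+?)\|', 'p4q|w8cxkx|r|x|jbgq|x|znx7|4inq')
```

['w8cxkx', 'x', 'x']

A `+?`/`*?`/`{m,n}?` starts at its minimum and grows only as far as needed for what follows to match.
Walking the string: at [3:11] match '|w8cxkx|', group 1 = 'w8cxkx'; at [12:15] match '|x|', group 1 = 'x'; at [19:22] match '|x|', group 1 = 'x'.
With a single group, `findall` returns only what that group captured — 3 items.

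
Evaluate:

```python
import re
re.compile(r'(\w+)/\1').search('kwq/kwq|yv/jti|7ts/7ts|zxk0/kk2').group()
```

'kwq/kwq'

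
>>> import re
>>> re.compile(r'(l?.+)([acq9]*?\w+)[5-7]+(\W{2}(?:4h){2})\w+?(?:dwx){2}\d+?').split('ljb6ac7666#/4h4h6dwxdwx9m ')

Pattern: optionally a literal 'l', then one or more of any character (captured); then zero or more of one of [acq9] (lazy), then one or more of a word character (captured); then one or more of a character in [5-7]; then exactly 2 of a non-word character, then the literal '4h' repeated 2 times (captured); then one or more of a word character (lazy), then the literal 'dwx' repeated 2 times, then one or more of a digit (lazy).
Matches to split on: at [0:24] → 'ljb6ac7666#/4h4h6dwxdwx9'.
`re.split` interleaves the captured-group text with the surrounding fragments.

['', 'ljb6ac76', '6', '#/4h4h', 'm ']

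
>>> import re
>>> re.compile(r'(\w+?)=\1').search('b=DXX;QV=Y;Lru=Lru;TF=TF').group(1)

'Lru'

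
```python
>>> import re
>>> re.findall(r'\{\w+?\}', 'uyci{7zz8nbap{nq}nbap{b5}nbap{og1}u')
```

['{nq}', '{b5}', '{og1}']

Since nothing is captured, `findall` lists the 3 matched substrings directly.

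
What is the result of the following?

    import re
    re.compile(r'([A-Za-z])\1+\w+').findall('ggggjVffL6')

['g']

After group 1 captures some text, `\1` only succeeds where that same text appears again.
Walking the string: at [0:10] match 'ggggjVffL6', group 1 = 'g'.
Because there's exactly one group, `findall` drops the full match and keeps group 1 from the one hit.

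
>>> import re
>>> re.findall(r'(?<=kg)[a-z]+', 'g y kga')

['a']

The positive lookaround only admits positions where the adjacent text matches; those characters stay outside the span.
Matches: at [6:7] → 'a'.
With no groups in the pattern, `findall` gives back each whole match — 1 here.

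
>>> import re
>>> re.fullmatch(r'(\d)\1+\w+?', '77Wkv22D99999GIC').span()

(0, 16)

`re.fullmatch` requires the pattern to consume the entire string.
The match spans [0:16] → '77Wkv22D99999GIC'.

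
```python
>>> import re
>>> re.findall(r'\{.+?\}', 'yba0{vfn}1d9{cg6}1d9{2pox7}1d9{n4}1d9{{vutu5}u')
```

A `+?`/`*?`/`{m,n}?` starts at its minimum and grows only as far as needed for what follows to match.
Matches: at [4:9] → '{vfn}'; at [12:17] → '{cg6}'; at [20:27] → '{2pox7}'; at [30:34] → '{n4}'; at [37:45] → '{{vutu5}'.
With no groups in the pattern, `findall` gives back each whole match — 5 here.

['{vfn}', '{cg6}', '{2pox7}', '{n4}', '{{vutu5}']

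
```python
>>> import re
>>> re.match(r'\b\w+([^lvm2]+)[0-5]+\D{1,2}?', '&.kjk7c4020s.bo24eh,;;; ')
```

None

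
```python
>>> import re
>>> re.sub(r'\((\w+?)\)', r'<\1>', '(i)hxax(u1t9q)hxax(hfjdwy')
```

Matches: at [0:3] → '(i)'; at [7:14] → '(u1t9q)'.
`\1` in the replacement pulls in group 1's text for each match.

'<i>hxax<u1t9q>hxax(hfjdwy'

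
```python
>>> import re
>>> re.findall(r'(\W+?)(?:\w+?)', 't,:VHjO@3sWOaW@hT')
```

Because there's exactly one group, `findall` drops the full match and keeps group 1 from each hit.

[',:', '@', '@']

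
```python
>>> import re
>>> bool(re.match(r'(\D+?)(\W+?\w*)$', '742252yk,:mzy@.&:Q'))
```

This matches one or more of a non-digit (lazy) (captured); then one or more of a non-word character (lazy), then zero or more of a word character (captured); then anchored at the end.
`re.match` won't scan ahead — the pattern has to work from the very first character.
Here the string doesn't start with a match, so the call returns None, and `bool(None)` is False.

False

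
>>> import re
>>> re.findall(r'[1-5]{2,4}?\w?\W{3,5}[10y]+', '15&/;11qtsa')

['15&/;11']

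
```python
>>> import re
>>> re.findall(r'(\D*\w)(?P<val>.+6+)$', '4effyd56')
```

[('4', 'effyd56')]

`findall` packs the 2 group values into a tuple for every match.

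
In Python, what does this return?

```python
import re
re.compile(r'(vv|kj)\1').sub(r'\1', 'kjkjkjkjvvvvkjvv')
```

`\1` has to match the exact text group 1 already captured.
Matches: at [0:4] → 'kjkj'; at [4:8] → 'kjkj'; at [8:12] → 'vvvv'.
The replacement refers to a captured group, so each match is rewritten using its own captured text.

'kjkjvvkjvv'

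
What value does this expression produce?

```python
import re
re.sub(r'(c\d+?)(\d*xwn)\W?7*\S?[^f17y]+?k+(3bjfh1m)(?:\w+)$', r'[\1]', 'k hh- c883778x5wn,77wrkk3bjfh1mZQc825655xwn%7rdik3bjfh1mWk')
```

The pattern matches a literal 'c', then one or more of a digit (lazy) (captured); then zero or more of a digit, then the literal 'xwn' (captured); then optionally a non-word character, then zero or more of a literal '7', then optionally a non-whitespace character; then one or more of any character except [f17y] (lazy), then one or more of the literal 'k'; then the literal '3bj', then the literal 'fh', then the literal '1m' (captured); then one or more of a word character (non-capturing group); then anchored at the end.
A `+?`/`*?`/`{m,n}?` starts at its minimum and grows only as far as needed for what follows to match.
Matches: at [33:58] → 'c825655xwn%7rdik3bjfh1mWk'.
The replacement refers to a captured group, so each match is rewritten using its own captured text.

'k hh- c883778x5wn,77wrkk3bjfh1mZQ[c8]'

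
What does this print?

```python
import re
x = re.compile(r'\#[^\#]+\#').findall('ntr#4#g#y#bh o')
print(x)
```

['#4#', '#y#']

Walking the string: at [3:6] → '#4#'; at [7:10] → '#y#'.
Since nothing is captured, `findall` lists the 2 matched substrings directly.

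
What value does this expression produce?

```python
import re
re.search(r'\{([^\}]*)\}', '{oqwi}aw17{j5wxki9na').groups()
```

('oqwi',)

The match spans [0:6] → '{oqwi}'.
Captured: group 1 = 'oqwi'.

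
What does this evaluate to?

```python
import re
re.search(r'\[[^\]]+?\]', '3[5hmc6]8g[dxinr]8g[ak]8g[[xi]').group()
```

The match spans [1:8] → '[5hmc6]'.

'[5hmc6]'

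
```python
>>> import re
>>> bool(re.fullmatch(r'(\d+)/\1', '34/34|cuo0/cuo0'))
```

False

`\1` is not a pattern — it's the concrete string captured by group 1, re-applied verbatim.
For `fullmatch`, every character of the input must be accounted for by the pattern.
Here the pattern can't cover the whole string, so the call returns None, and `bool(None)` is False.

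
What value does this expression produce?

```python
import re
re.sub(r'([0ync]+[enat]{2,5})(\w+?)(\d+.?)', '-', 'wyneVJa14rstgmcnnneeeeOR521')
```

'w-stgm-'

The pattern matches one or more of one of [0ync], then 2 to 5 of one of [enat] (captured); then one or more of a word character (lazy) (captured); then one or more of a digit, then optionally any character (captured).
A non-greedy quantifier consumes as few characters as it can — just enough that the remainder of the pattern still matches from where it stops; whatever follows it matches normally.
Matches: at [1:10] → 'yneVJa14r'; at [14:27] → 'cnnneeeeOR521'.
`sub` substitutes '-' at each match site.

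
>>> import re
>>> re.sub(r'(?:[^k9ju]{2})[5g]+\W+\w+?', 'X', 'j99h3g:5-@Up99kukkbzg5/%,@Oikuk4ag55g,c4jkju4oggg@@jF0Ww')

The pattern matches exactly 2 of any character except [k9ju] (non-capturing group); then one or more of one of [5g], then one or more of a non-word character, then one or more of a word character (lazy).
Lazy quantifiers expand one character at a time until the remainder of the pattern can match.
Matches: at [3:8] → 'h3g:5'; at [18:27] → 'bzg5/%,@O'; at [31:39] → '4ag55g,c'; at [44:52] → '4oggg@@j'.
Each match is replaced by 'X'.

'j99X-@Up99kukkXikukX4jkjuXF0Ww'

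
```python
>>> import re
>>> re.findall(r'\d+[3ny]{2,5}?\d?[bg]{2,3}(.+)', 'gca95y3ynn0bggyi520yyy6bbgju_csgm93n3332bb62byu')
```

['yi520yyy6bbgju_csgm93n3332bb62byu']

The pattern matches one or more of a digit, then 2 to 5 of one of [3ny] (lazy); then optionally a digit, then 2 to 3 of one of [bg]; then one or more of any character (captured).
Walking the string: at [3:47] match '95y3ynn0bggyi520yyy6bbgju_csgm93n3332bb62byu', group 1 = 'yi520yyy6bbgju_csgm93n3332bb62byu'.
One capturing group, so `findall` returns just the captured substring from the one match — 1 in all.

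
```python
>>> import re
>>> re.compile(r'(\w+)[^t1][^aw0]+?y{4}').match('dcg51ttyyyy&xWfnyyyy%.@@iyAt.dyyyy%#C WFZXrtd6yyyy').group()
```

This matches one or more of a word character (captured); then any character except [t1], then one or more of any character except [aw0] (lazy), then exactly 4 of the literal 'y'.
The `?` after the quantifier makes it lazy — it takes as little as possible before letting the rest of the pattern try.
With `match`, the pattern is implicitly anchored at the beginning.
The match spans [0:20] → 'dcg51ttyyyy&xWfnyyyy'.
Captured: group 1 = 'dcg51ttyyyy'.

'dcg51ttyyyy&xWfnyyyy'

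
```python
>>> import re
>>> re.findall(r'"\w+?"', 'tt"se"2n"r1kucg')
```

['"se"']

Since nothing is captured, `findall` lists the 1 matched substring directly.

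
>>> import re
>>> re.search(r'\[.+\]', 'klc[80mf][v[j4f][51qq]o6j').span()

`re.search` scans for the first position where the pattern succeeds.
The match spans [3:22] → '[80mf][v[j4f][51qq]'.

(3, 22)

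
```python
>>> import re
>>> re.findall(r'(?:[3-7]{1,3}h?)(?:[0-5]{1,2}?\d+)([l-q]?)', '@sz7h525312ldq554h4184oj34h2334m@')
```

['l', 'o', 'm']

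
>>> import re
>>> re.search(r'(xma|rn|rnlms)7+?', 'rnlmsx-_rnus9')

Here the pattern never matches, so the call returns None.

None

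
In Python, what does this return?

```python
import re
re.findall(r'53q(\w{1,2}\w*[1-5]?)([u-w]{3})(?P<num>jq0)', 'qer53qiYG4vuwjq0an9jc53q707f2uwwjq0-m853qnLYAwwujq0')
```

Pattern: the literal '53', then the literal 'q'; then 1 to 2 of a word character, then zero or more of a word character, then optionally a character in [1-5] (captured); then exactly 3 of a character in [u-w] (captured); then the literal 'jq', then the literal '0' (captured as 'num').
Matches: at [3:35] match '53qiYG4vuwjq0an9jc53q707f2uwwjq0', groups = ('iYG4vuwjq0an9jc53q707f2', 'uww', 'jq0'); at [38:51] match '53qnLYAwwujq0', groups = ('nLYA', 'wwu', 'jq0').
With 3 capturing groups, `findall` returns a 3-tuple per match.

[('iYG4vuwjq0an9jc53q707f2', 'uww', 'jq0'), ('nLYA', 'wwu', 'jq0')]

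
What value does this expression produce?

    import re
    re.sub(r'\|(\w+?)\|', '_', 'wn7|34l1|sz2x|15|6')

'wn7_sz2x_6'

Each match is replaced by '_'.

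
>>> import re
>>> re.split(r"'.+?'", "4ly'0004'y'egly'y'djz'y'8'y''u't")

['4ly', 'y', 'y', 'y', 'y', 't']

Matches to split on: at [3:9] → "'0004'"; at [10:16] → "'egly'"; at [17:22] → "'djz'"; at [23:26] → "'8'"; at [27:31] → "''u'".
Each match becomes a cut point; 6 segments remain.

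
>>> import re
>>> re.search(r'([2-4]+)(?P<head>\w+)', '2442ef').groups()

('2442', 'ef')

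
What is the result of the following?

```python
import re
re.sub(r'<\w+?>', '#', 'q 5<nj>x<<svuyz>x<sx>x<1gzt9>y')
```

'q 5#x<#x#x#y'

Every occurrence is swapped for '#'.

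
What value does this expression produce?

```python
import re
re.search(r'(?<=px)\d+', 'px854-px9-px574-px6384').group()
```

'854'

Lookahead/lookbehind check context without consuming it, so the matched span excludes the asserted characters.
The match spans [2:5] → '854'.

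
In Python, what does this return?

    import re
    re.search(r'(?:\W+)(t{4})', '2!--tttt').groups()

The match spans [1:8] → '!--tttt'.
Captured: group 1 = 'tttt'.

('tttt',)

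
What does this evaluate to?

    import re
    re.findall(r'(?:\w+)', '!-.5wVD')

Since nothing is captured, `findall` lists the 1 matched substring directly.

['5wVD']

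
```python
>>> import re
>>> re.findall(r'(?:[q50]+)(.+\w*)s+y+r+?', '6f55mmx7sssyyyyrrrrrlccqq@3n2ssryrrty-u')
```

['mmx7ss']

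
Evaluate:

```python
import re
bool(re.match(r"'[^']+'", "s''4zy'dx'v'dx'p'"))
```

`match` is anchored at position 0; if the pattern doesn't fit there, it returns None.
Here position 0 doesn't satisfy it, so the call returns None, and `bool(None)` is False.

False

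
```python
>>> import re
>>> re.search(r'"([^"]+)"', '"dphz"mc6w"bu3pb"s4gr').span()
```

(0, 6)

`re.search` tries every starting position until one works.
The match spans [0:6] → '"dphz"'.
Captured: group 1 = 'dphz'.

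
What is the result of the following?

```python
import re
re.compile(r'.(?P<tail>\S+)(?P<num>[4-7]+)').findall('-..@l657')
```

Pattern: any character; then one or more of a non-whitespace character (captured as 'tail'); then one or more of a character in [4-7] (captured as 'num').
Multiple groups make `findall` return tuples — one 2-tuple for the one match.

[('..@l65', '7')]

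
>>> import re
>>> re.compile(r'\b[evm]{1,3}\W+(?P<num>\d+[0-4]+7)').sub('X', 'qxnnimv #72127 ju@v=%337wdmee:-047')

'qxnnimv #72127 ju@Xwdmee:-047'

This matches a word boundary (`\b`, zero-width); then 1 to 3 of one of [evm], then one or more of a non-word character; then one or more of a digit, then one or more of a character in [0-4], then the literal '7' (captured as 'num').
`sub` substitutes 'X' at each match site.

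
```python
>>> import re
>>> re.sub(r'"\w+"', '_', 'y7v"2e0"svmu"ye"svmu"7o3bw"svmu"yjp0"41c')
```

Each match is replaced by '_'.

'y7v_svmu_svmu_svmu_41c'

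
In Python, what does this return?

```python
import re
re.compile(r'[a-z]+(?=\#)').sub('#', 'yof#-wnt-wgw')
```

'##-wnt-wgw'

Lookahead/lookbehind check context without consuming it, so the matched span excludes the asserted characters.
Matches: at [0:3] → 'yof'.
`sub` substitutes '#' at each match site.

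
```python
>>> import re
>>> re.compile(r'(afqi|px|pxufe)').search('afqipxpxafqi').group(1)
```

'afqi'

`re.search` tries every starting position until one works.
The match spans [0:4] → 'afqi'.
Captured: group 1 = 'afqi'.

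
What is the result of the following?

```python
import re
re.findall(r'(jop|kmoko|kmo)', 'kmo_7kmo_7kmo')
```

One capturing group, so `findall` returns just the captured substring from each match — 3 in all.

['kmo', 'kmo', 'kmo']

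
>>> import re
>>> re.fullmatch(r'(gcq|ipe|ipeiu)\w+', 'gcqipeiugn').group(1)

`re.fullmatch` requires the pattern to consume the entire string.
The match spans [0:10] → 'gcqipeiugn'.
Captured: group 1 = 'gcq'.

'gcq'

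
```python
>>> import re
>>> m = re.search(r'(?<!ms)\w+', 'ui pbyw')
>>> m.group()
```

'ui'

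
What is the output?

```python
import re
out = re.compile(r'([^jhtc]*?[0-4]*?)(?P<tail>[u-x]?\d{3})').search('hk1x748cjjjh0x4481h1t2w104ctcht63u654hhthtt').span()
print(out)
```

This matches zero or more of any character except [jhtc] (lazy), then zero or more of a character in [0-4] (lazy) (captured); then optionally a character in [u-x], then exactly 3 of a digit (captured as 'tail').
`re.search` scans for the first position where the pattern succeeds.
The match spans [1:7] → 'k1x748'.
Captured: group 1 = 'k1', group 2 = 'x748'.

(1, 7)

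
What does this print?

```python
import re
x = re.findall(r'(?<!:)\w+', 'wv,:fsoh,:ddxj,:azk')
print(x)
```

`(?!…)`/`(?<!…)` only lets a position through if the neighbouring text does NOT match; no characters are consumed.
Scanning left to right: at [0:2] → 'wv'; at [5:8] → 'soh'; at [11:14] → 'dxj'; at [17:19] → 'zk'.
With no groups in the pattern, `findall` gives back each whole match — 4 here.

['wv', 'soh', 'dxj', 'zk']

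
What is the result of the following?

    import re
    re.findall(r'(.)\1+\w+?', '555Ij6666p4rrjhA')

`\1` has to match the exact text group 1 already captured.
Walking the string: at [0:4] match '555I', group 1 = '5'; at [5:10] match '6666p', group 1 = '6'; at [11:14] match 'rrj', group 1 = 'r'.
With a single group, `findall` returns only what that group captured — 3 items.

['5', '6', 'r']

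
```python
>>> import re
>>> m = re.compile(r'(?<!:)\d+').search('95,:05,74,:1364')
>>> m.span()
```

(0, 2)

The negative lookahead/lookbehind blocks any match where the forbidden context is present.
`re.search` scans for the first position where the pattern succeeds.
The match spans [0:2] → '95'.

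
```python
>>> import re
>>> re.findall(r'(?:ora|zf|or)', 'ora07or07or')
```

['ora', 'or', 'or']

The regex engine tests alternatives in the order written; an earlier branch that matches wins even if a later one would match more.
`findall` yields the raw match text (3 of them) because the pattern has no groups.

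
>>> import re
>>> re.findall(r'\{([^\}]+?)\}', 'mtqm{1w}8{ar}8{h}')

With a single group, `findall` returns only what that group captured — 3 items.

['1w', 'ar', 'h']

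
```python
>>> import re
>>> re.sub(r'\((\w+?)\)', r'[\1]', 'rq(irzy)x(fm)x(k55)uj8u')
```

'rq[irzy]x[fm]x[k55]uj8u'

Each match is replaced using the text its own group 1 captured.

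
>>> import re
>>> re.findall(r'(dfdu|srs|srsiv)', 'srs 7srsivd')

Alternation isn't longest-match — the leftmost alternative that fits at this position is chosen.
Matches: at [0:3] match 'srs', group 1 = 'srs'; at [5:8] match 'srs', group 1 = 'srs'.
With a single group, `findall` returns only what that group captured — 2 items.

['srs', 'srs']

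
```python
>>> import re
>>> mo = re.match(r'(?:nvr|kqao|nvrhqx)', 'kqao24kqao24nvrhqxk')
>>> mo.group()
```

'kqao'

`re.match` only tries the pattern at the start of the string.
The match spans [0:4] → 'kqao'.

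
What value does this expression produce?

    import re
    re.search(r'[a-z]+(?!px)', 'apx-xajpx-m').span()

Because the assertion is negative and zero-width, positions next to the forbidden text are skipped.
The match spans [0:3] → 'apx'.

(0, 3)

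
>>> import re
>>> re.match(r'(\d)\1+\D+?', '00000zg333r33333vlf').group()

'00000z'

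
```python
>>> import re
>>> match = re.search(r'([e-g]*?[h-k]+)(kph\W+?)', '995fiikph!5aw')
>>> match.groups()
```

The match spans [3:10] → 'fiikph!'.
Captured: group 1 = 'fii', group 2 = 'kph!'.

('fii', 'kph!')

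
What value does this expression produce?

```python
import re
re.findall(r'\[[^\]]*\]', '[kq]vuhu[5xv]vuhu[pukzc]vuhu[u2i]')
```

['[kq]', '[5xv]', '[pukzc]', '[u2i]']

With no groups in the pattern, `findall` gives back each whole match — 4 here.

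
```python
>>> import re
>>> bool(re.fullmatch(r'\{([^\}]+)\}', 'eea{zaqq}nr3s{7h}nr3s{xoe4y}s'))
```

False

`re.fullmatch` requires the pattern to consume the entire string.
Here there's no way to consume every character, so the call returns None, and `bool(None)` is False.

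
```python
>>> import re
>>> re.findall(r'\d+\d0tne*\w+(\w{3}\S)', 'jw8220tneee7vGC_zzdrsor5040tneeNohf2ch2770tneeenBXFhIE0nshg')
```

Pattern: one or more of a digit; then a digit, then the literal '0tn', then zero or more of a literal 'e'; then one or more of a word character; then exactly 3 of a word character, then a non-whitespace character (captured).
Matches: at [2:59] match '8220tneee7vGC_zzdrsor5040tneeNohf2ch2770tneeenBXFhIE0nshg', group 1 = 'nshg'.
`findall` collects group 1 from the one match (1 total).

['nshg']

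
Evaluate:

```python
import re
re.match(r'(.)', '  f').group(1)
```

' '

The match spans [0:1] → ' '.
Captured: group 1 = ' '.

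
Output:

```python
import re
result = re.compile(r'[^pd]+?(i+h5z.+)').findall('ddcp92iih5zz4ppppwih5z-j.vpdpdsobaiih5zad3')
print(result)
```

This matches one or more of any character except [pd] (lazy); then one or more of the literal 'i', then the literal 'h5z', then one or more of any character (captured).
Lazy quantifiers expand one character at a time until the remainder of the pattern can match.
Walking the string: at [4:42] match '92iih5zz4ppppwih5z-j.vpdpdsobaiih5zad3', group 1 = 'iih5zz4ppppwih5z-j.vpdpdsobaiih5zad3'.
One capturing group, so `findall` returns just the captured substring from the one match — 1 in all.

['iih5zz4ppppwih5z-j.vpdpdsobaiih5zad3']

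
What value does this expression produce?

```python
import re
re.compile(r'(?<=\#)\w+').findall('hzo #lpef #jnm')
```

['lpef', 'jnm']

The `(?=…)`/`(?<=…)` assertion just peeks at neighbouring text; it doesn't advance the match position.
Walking the string: at [5:9] → 'lpef'; at [11:14] → 'jnm'.
With no groups in the pattern, `findall` gives back each whole match — 2 here.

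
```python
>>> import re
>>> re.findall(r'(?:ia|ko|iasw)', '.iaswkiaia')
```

['ia', 'ia', 'ia']

Alternation isn't longest-match — the leftmost alternative that fits at this position is chosen.
Walking the string: at [1:3] → 'ia'; at [6:8] → 'ia'; at [8:10] → 'ia'.
No capturing groups, so `findall` returns the 3 full match strings.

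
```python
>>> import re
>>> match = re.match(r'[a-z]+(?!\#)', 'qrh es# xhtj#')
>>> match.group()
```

A negative assertion filters positions out without eating any characters.
`re.match` won't scan ahead — the pattern has to work from the very first character.
The match spans [0:3] → 'qrh'.

'qrh'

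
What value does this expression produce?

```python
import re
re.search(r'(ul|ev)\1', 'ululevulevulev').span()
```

`\1` has to match the exact text group 1 already captured.
The match spans [0:4] → 'ulul'.

(0, 4)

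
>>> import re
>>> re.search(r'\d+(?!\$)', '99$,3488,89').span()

The negative lookahead/lookbehind blocks any match where the forbidden context is present.
Unlike `match`, `search` isn't anchored — it looks for the pattern anywhere in the string.
The match spans [0:1] → '9'.

(0, 1)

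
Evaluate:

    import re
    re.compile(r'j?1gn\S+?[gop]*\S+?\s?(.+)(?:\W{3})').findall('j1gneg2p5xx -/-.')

This matches optionally a literal 'j', then the literal '1gn'; then one or more of a non-whitespace character (lazy); then zero or more of one of [gop], then one or more of a non-whitespace character (lazy), then optionally whitespace; then one or more of any character (captured); then exactly 3 of a non-word character (non-capturing group).
Scanning left to right: at [0:16] match 'j1gneg2p5xx -/-.', group 1 = 'p5xx -'.
One capturing group, so `findall` returns just the captured substring from the one match — 1 in all.

['p5xx -']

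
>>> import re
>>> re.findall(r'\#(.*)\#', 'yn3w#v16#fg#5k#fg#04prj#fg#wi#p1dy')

['v16#fg#5k#fg#04prj#fg#wi']

Scanning left to right: at [4:30] match '#v16#fg#5k#fg#04prj#fg#wi#', group 1 = 'v16#fg#5k#fg#04prj#fg#wi'.
One capturing group, so `findall` returns just the captured substring from the one match — 1 in all.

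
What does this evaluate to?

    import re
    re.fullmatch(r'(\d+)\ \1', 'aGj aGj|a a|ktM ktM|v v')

None

For `fullmatch`, every character of the input must be accounted for by the pattern.
Here the string isn't matched end-to-end, so the call returns None.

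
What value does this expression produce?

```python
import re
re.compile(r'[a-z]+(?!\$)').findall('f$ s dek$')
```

`(?!…)`/`(?<!…)` only lets a position through if the neighbouring text does NOT match; no characters are consumed.
With no groups in the pattern, `findall` gives back each whole match — 2 here.

['s', 'de']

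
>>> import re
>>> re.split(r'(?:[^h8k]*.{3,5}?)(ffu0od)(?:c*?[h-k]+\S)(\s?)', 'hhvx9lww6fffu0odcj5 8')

['hh', 'ffu0od', ' ', '8']

This matches zero or more of any character except [h8k], then 3 to 5 of any character (lazy) (non-capturing group); then the literal 'ffu', then the literal '0od' (captured); then zero or more of the literal 'c' (lazy), then one or more of a character in [h-k], then a non-whitespace character (non-capturing group); then optionally whitespace (captured).
Matches to split on: at [2:20] → 'vx9lww6fffu0odcj5 '.
`re.split` interleaves the captured-group text with the surrounding fragments.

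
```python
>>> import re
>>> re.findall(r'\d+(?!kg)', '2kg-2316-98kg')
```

['2316', '9']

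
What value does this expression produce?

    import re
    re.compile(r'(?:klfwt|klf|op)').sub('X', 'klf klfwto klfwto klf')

'X Xo Xo X'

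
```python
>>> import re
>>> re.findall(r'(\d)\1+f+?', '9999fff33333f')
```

['9', '3']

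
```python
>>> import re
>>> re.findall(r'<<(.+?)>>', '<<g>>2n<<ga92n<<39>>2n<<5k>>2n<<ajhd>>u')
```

['g', 'ga92n<<39', '5k', 'ajhd']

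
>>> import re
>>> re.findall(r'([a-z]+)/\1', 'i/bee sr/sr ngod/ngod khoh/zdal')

['sr', 'ngod']

`\1` is not a pattern — it's the concrete string captured by group 1, re-applied verbatim.
Walking the string: at [6:11] match 'sr/sr', group 1 = 'sr'; at [12:21] match 'ngod/ngod', group 1 = 'ngod'.
With a single group, `findall` returns only what that group captured — 2 items.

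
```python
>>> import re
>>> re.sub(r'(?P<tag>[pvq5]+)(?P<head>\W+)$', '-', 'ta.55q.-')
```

'ta.-'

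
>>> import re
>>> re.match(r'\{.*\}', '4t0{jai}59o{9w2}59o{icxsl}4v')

None

`re.match` only tries the pattern at the start of the string.
Here the string doesn't start with a match, so the call returns None.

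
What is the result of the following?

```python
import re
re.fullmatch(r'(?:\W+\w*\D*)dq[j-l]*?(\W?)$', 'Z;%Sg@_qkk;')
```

`re.fullmatch` requires the pattern to consume the entire string.
Here the string isn't matched end-to-end, so the call returns None.

None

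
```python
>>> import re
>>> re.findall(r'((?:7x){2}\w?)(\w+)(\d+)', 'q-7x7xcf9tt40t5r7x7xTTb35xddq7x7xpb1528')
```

This matches the literal '7x' repeated 2 times, then optionally a word character (captured); then one or more of a word character (captured); then one or more of a digit (captured).
Matches: at [2:39] match '7x7xcf9tt40t5r7x7xTTb35xddq7x7xpb1528', groups = ('7x7xc', 'f9tt40t5r7x7xTTb35xddq7x7xpb152', '8').
Multiple groups make `findall` return tuples — one 3-tuple for the one match.

[('7x7xc', 'f9tt40t5r7x7xTTb35xddq7x7xpb152', '8')]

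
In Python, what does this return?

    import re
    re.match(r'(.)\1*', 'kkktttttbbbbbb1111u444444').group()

'kkk'

`\1` has to match the exact text group 1 already captured.
`match` is anchored at position 0; if the pattern doesn't fit there, it returns None.
The match spans [0:3] → 'kkk'.
Captured: group 1 = 'k'.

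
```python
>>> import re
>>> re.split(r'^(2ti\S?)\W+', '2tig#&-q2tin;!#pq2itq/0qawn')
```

['', '2tig', 'q2tin;!#pq2itq/0qawn']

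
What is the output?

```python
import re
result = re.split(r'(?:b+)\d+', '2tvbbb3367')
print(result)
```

`split` removes every match and returns the 2 fragments in between.

['2tv', '']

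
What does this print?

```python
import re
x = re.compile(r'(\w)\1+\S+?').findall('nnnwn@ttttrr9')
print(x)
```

The backreference `\1` re-matches whatever the first group consumed, character for character.
One capturing group, so `findall` returns just the captured substring from each match — 2 in all.

['n', 't']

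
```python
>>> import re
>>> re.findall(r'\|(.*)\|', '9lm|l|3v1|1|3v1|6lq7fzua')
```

Walking the string: at [3:16] match '|l|3v1|1|3v1|', group 1 = 'l|3v1|1|3v1'.
`findall` collects group 1 from the one match (1 total).

['l|3v1|1|3v1']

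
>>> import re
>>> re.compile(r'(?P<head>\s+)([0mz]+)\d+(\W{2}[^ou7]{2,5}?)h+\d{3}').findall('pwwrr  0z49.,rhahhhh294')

[('  ', '0z', '.,rha')]

This matches one or more of whitespace (captured as 'head'); then one or more of one of [0mz] (captured); then one or more of a digit; then exactly 2 of a non-word character, then 2 to 5 of any character except [ou7] (lazy) (captured); then one or more of the literal 'h', then exactly 3 of a digit.
Lazy quantifiers expand one character at a time until the remainder of the pattern can match.
Matches: at [5:23] match '  0z49.,rhahhhh294', groups = ('  ', '0z', '.,rha').
Multiple groups make `findall` return tuples — one 3-tuple for the one match.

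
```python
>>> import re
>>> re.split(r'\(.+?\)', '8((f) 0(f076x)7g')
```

Matches to split on: at [1:5] → '((f)'; at [7:14] → '(f076x)'.
The string is cut at each match, leaving 3 pieces.

['8', ' 0', '7g']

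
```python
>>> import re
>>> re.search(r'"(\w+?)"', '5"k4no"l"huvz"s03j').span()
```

(1, 7)

The match spans [1:7] → '"k4no"'.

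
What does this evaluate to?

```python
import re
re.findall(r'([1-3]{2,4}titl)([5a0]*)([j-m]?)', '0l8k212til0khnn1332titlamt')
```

Pattern: 2 to 4 of a character in [1-3], then the literal 'ti', then the literal 'tl' (captured); then zero or more of one of [5a0] (captured); then optionally a character in [j-m] (captured).
Matches: at [15:25] match '1332titlam', groups = ('1332titl', 'a', 'm').
With 3 capturing groups, `findall` returns a 3-tuple per match.

[('1332titl', 'a', 'm')]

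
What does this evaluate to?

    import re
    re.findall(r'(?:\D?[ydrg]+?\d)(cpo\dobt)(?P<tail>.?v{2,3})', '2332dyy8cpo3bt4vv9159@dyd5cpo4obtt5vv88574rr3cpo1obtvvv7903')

[('cpo1obt', 'vvv')]

This matches optionally a non-digit, then one or more of one of [ydrg] (lazy), then a digit (non-capturing group); then the literal 'cpo', then a digit, then the literal 'obt' (captured); then optionally any character, then 2 to 3 of a literal 'v' (captured as 'tail').
Walking the string: at [42:55] match 'rr3cpo1obtvvv', groups = ('cpo1obt', 'vvv').
`findall` packs the 2 group values into a tuple for every match.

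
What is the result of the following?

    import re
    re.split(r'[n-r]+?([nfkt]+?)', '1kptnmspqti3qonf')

['1k', 't', 'nms', 't', 'i3', 'n', 'f']

Pattern: one or more of a character in [n-r] (lazy); then one or more of one of [nfkt] (lazy) (captured).
With a capturing group present, the delimiter's captured portion is kept in the result list.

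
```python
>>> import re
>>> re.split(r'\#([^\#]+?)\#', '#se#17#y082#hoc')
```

['', 'se', '17', 'y082', 'hoc']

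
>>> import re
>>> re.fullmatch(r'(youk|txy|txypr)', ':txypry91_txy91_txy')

`re.fullmatch` is like wrapping the pattern in `^…$` (in single-line mode).
Here the pattern can't cover the whole string, so the call returns None.

None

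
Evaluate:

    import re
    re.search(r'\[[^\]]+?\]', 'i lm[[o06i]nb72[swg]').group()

Unlike `match`, `search` isn't anchored — it looks for the pattern anywhere in the string.
The match spans [4:11] → '[[o06i]'.

'[[o06i]'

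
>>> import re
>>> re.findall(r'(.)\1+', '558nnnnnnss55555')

`\1` is not a pattern — it's the concrete string captured by group 1, re-applied verbatim.
Matches: at [0:2] match '55', group 1 = '5'; at [3:9] match 'nnnnnn', group 1 = 'n'; at [9:11] match 'ss', group 1 = 's'; at [11:16] match '55555', group 1 = '5'.
With a single group, `findall` returns only what that group captured — 4 items.

['5', 'n', 's', '5']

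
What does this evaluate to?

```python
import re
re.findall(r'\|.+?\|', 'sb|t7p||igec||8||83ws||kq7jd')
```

['|t7p|', '|igec|', '|8|', '|83ws|']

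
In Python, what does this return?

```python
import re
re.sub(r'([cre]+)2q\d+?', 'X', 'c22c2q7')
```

The pattern matches one or more of one of [cre] (captured); then the literal '2q', then one or more of a digit (lazy).
Matches: at [3:7] → 'c2q7'.
`sub` substitutes 'X' at each match site.

'c22X'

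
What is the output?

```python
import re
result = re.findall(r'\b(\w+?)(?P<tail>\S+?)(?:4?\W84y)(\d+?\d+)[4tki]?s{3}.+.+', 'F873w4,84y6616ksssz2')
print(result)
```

The `?` after the quantifier makes it lazy — it takes as little as possible before letting the rest of the pattern try.
3 groups means the one result is a tuple of 3 captured strings — 1 here.

[('F', '873w', '6616')]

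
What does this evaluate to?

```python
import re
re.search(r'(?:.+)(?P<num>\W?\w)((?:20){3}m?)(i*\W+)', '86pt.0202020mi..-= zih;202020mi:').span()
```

Pattern: one or more of any character (non-capturing group); then optionally a non-word character, then a word character (captured as 'num'); then the literal '20' repeated 3 times, then optionally a literal 'm' (captured); then zero or more of a literal 'i', then one or more of a non-word character (captured).
`re.search` tries every starting position until one works.
The match spans [0:19] → '86pt.0202020mi..-= '.
Captured: group 1 = '0', group 2 = '202020m', group 3 = 'i..-= '.

(0, 19)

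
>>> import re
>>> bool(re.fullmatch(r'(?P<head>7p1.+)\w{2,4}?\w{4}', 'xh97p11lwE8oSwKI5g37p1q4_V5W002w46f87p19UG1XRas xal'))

False

Pattern: the literal '7p1', then one or more of any character (captured as 'head'); then 2 to 4 of a word character (lazy), then exactly 4 of a word character.
`re.fullmatch` requires the pattern to consume the entire string.
Here there's no way to consume every character, so the call returns None, and `bool(None)` is False.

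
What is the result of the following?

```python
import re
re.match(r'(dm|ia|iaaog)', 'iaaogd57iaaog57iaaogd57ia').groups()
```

Alternation tries branches left to right and keeps the first one that lets the overall match succeed at that position.
`re.match` only tries the pattern at the start of the string.
The match spans [0:2] → 'ia'.
Captured: group 1 = 'ia'.

('ia',)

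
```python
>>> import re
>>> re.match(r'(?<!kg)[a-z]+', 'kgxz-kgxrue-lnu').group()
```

`re.match` won't scan ahead — the pattern has to work from the very first character.
The match spans [0:4] → 'kgxz'.

'kgxz'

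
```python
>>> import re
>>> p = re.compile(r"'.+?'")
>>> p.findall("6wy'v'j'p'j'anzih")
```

["'v'", "'p'"]

Lazy quantifiers expand one character at a time until the remainder of the pattern can match.
Matches: at [3:6] → "'v'"; at [7:10] → "'p'".
`findall` yields the raw match text (2 of them) because the pattern has no groups.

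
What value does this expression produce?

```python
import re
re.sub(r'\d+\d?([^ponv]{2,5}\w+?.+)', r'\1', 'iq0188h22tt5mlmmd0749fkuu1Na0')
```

'iqh22tt5mlmmd0749fkuu1Na0'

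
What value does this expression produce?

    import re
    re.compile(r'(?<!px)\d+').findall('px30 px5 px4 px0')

['0']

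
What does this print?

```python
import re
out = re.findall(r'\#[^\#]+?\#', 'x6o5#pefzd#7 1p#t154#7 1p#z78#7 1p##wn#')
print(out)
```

['#pefzd#', '#t154#', '#z78#', '#wn#']

With no groups in the pattern, `findall` gives back each whole match — 4 here.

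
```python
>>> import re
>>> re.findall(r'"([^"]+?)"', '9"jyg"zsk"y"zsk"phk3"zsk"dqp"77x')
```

Scanning left to right: at [1:6] match '"jyg"', group 1 = 'jyg'; at [9:12] match '"y"', group 1 = 'y'; at [15:21] match '"phk3"', group 1 = 'phk3'; at [24:29] match '"dqp"', group 1 = 'dqp'.
`findall` collects group 1 from each match (4 total).

['jyg', 'y', 'phk3', 'dqp']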